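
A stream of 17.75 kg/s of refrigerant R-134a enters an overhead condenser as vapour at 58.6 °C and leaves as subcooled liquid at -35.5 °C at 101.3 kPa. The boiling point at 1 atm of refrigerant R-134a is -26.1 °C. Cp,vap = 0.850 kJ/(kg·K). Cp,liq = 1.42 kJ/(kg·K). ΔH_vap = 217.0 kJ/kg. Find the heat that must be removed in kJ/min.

vapour 58.6→-26.1 °C: -71.995 kJ/kg
condensation at -26.1 °C: -217 kJ/kg
liquid -26.1→-35.5 °C: -13.348 kJ/kg
Δh = -71.995 + -217 + -13.348 = -302.34 kJ/kg
Q = ṁ·Δh = 17.75 kg/s × -302.34 kJ/kg = -5366.6 kJ/s
|Q| = 5366.6 kW = 322000 kJ/min

Q_c = 322000 kJ/min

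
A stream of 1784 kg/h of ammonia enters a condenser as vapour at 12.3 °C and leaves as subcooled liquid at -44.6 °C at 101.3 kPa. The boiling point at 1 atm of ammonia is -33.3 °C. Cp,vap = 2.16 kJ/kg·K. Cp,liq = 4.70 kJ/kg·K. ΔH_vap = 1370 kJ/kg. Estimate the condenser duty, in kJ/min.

vapour 12.3→-33.3 °C: -98.496 kJ/kg
condensation at -33.3 °C: -1370 kJ/kg
liquid -33.3→-44.6 °C: -53.11 kJ/kg
Δh = -98.496 + -1370 + -53.11 = -1521.6 kJ/kg
Q = ṁ·Δh = 1784 kg/h × -1521.6 kJ/kg = -2.7145e+06 kJ/h
|Q| = 754.04 kW = 45242 kJ/min

Q_c = 45200 kJ/min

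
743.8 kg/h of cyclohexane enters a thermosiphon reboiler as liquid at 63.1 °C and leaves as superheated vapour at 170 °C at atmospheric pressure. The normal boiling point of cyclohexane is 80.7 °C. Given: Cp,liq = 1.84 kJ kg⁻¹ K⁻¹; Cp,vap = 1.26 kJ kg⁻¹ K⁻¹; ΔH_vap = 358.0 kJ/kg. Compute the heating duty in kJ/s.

Q = 104 kJ/s

liquid 63.1→80.7 °C: 32.384 kJ/kg
vaporisation at 80.7 °C: 358 kJ/kg
vapour 80.7→170 °C: 112.52 kJ/kg
Δh = 32.384 + 358 + 112.52 = 502.9 kJ/kg
Q = ṁ·Δh = 743.8 kg/h × 502.9 kJ/kg = 374060 kJ/h
|Q| = 103.91 kW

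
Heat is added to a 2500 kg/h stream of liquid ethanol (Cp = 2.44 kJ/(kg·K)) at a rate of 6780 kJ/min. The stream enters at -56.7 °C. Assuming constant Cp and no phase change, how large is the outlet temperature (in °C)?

T_out = 9.99 °C

Q = 6780 kJ/min = 406800 kJ/h
ΔT = Q/(ṁ·Cp) = 406800/(2500×2.44) = 66.689 K
T_out = -56.7 + 66.689 = 9.9885 °C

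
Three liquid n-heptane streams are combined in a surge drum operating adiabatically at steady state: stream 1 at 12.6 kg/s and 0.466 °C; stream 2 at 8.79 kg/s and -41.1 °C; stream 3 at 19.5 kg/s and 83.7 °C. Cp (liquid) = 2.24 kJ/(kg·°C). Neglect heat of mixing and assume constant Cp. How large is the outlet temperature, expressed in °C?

T_out = 31.2 °C

Adiabatic, steady state ⇒ Σ ṁᵢCp,ᵢ(T_out − Tᵢ) = 0
T_out = Σ ṁᵢCp,ᵢTᵢ / Σ ṁᵢCp,ᵢ
      = 2859.9 / 91.594 = 31.224 °C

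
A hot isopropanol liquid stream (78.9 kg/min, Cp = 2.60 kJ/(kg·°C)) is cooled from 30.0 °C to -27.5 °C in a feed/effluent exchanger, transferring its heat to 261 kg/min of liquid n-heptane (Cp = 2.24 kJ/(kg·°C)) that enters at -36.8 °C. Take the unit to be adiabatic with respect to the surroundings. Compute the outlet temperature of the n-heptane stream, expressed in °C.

Heat released by hot stream: Q = 78.9 × 2.60 × (30.0 − -27.5) = 11796 kJ/min
Energy balance on cold side (adiabatic exchanger): Q = ṁ_c·Cp_c·(T_c,out − T_c,in)
T_c,out = -36.8 + 11796/(261 × 2.24) = -16.624 °C

T_c,out = -16.6 °C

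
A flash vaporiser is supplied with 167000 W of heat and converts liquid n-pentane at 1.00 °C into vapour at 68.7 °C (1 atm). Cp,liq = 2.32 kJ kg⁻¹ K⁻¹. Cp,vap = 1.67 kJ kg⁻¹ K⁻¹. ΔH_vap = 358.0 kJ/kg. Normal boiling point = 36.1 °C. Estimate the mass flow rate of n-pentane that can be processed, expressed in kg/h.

Δh = 2.32×(36.1−1.00) + 358.0 + 1.67×(68.7−36.1) = 493.87 kJ/kg
Q = 167000 W = 167 kJ/s = 601200 kJ/h
ṁ = Q/Δh = 601200 / 493.87 = 1217.3 kg/h

ṁ = 1220 kg/h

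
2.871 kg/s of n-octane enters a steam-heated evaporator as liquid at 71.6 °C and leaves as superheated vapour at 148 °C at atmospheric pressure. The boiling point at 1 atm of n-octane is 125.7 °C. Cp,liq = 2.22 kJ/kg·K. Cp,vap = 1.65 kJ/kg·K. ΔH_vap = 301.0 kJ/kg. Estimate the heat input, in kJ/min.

Q = 78900 kJ/min

liquid 71.6→125.7 °C: 120.1 kJ/kg
vaporisation at 125.7 °C: 301 kJ/kg
vapour 125.7→148 °C: 36.795 kJ/kg
Δh = 120.1 + 301 + 36.795 = 457.9 kJ/kg
Q = ṁ·Δh = 2.871 kg/s × 457.9 kJ/kg = 1314.6 kJ/s
|Q| = 1314.6 kW = 78877 kJ/min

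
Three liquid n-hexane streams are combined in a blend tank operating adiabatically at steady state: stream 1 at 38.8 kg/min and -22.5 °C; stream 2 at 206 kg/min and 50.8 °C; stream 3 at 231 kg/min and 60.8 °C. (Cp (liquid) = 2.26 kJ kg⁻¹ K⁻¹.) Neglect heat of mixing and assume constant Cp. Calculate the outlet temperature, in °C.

T_out = 49.7 °C

No heat crosses the boundary, so H_out = H_in.
T_out = Σ ṁᵢCp,ᵢTᵢ / Σ ṁᵢCp,ᵢ
      = 53419 / 1075.3 = 49.678 °C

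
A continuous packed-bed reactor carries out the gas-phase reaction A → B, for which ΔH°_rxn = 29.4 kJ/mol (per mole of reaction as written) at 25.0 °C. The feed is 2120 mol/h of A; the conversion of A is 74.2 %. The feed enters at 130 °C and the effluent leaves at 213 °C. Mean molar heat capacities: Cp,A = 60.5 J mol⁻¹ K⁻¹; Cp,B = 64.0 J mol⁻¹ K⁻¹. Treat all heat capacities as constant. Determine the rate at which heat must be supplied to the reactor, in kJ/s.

Extent of reaction ξ = 0.742 × 2120 = 1573 mol/h
Reaction term: ξ·ΔH°_rxn = 1573 × 29.4 = 46247 kJ/h
Sensible, feed 130→25 °C: -13467 kJ/h
Outlet flows (mol/h): A 546.96, B 1573
Sensible, products 25→213 °C: 25148 kJ/h
Q = ΔH = 57928 kJ/h = 16.091 kW
Heat supplied = 16.091 kJ/s

Q_in = 16.1 kJ/s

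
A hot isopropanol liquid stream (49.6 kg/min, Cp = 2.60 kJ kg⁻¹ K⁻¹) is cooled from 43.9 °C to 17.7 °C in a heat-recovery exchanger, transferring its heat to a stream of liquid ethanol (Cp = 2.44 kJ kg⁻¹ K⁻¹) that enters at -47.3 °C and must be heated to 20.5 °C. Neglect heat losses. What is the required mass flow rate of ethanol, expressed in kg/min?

Heat released by hot stream: Q = 49.6 × 2.60 × (43.9 − 17.7) = 3378.8 kJ/min
Energy balance on cold side (adiabatic exchanger): Q = ṁ_c·Cp_c·(T_c,out − T_c,in)
ṁ_c = 3378.8 / [2.44 × (20.5 − -47.3)] = 20.424 kg/min

ṁ_c = 20.4 kg/min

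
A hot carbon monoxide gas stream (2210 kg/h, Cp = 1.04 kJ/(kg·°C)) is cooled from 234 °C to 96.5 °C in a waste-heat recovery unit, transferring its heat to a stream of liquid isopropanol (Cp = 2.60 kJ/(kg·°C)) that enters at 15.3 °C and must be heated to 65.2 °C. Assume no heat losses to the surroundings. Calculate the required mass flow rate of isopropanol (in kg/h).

Heat released by hot stream: Q = 2210 × 1.04 × (234 − 96.5) = 316030 kJ/h
Energy balance on cold side (adiabatic exchanger): Q = ṁ_c·Cp_c·(T_c,out − T_c,in)
ṁ_c = 316030 / [2.60 × (65.2 − 15.3)] = 2435.9 kg/h

ṁ_c = 2440 kg/h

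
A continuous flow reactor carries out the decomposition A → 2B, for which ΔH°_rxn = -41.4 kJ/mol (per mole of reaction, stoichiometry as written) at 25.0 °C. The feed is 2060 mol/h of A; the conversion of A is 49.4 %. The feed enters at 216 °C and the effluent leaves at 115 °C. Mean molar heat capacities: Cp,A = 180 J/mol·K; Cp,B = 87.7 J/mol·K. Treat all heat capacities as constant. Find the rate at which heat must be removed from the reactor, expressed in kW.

Extent of reaction ξ = 0.494 × 2060 = 1017.6 mol/h
Reaction term: ξ·ΔH°_rxn = 1017.6 × -41.4 = -42130 kJ/h
Sensible, feed 216→25 °C: -70823 kJ/h
Outlet flows (mol/h): A 1042.4, B 2035.3
Sensible, products 25→115 °C: 32951 kJ/h
Q = ΔH = -80002 kJ/h = -22.223 kW
Heat removed = 22.223 kW

Q_out = 22.2 kW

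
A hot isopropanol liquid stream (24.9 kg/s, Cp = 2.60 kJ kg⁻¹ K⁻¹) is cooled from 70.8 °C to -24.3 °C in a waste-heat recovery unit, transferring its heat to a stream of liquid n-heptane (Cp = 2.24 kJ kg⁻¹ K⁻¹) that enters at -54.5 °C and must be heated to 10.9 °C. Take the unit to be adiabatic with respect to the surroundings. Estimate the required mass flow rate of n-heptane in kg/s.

Heat released by hot stream: Q = 24.9 × 2.60 × (70.8 − -24.3) = 6156.8 kJ/s
Energy balance on cold side (adiabatic exchanger): Q = ṁ_c·Cp_c·(T_c,out − T_c,in)
ṁ_c = 6156.8 / [2.24 × (10.9 − -54.5)] = 42.027 kg/s

ṁ_c = 42.0 kg/s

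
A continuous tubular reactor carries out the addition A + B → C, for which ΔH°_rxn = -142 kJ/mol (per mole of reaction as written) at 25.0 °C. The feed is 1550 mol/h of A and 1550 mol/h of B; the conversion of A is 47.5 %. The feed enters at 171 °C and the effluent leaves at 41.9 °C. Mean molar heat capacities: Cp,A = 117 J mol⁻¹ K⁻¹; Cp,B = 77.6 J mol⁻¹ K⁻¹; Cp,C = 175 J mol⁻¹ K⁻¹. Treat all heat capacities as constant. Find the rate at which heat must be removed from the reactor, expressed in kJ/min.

Q_out = 2400 kJ/min

Extent of reaction ξ = 0.475 × 1550 = 736.25 mol/h
Reaction term: ξ·ΔH°_rxn = 736.25 × -142 = -104550 kJ/h
Sensible, feed 171→25 °C: -44038 kJ/h
Outlet flows (mol/h): A 813.75, B 813.75, C 736.25
Sensible, products 25→41.9 °C: 4853.7 kJ/h
Q = ΔH = -143730 kJ/h = -39.926 kW
Heat removed = 2395.5 kJ/min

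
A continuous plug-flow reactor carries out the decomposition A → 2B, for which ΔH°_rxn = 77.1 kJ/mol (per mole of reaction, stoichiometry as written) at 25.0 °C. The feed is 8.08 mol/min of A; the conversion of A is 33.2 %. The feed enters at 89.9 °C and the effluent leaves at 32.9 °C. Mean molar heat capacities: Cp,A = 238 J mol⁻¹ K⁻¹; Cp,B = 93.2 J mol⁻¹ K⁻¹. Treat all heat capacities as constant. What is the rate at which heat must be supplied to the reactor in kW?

Q_in = 1.60 kW

Extent of reaction ξ = 0.332 × 8.08 = 2.6826 mol/min
Reaction term: ξ·ΔH°_rxn = 2.6826 × 77.1 = 206.83 kJ/min
Sensible, feed 89.9→25 °C: -124.81 kJ/min
Outlet flows (mol/min): A 5.3974, B 5.3651
Sensible, products 25→32.9 °C: 14.098 kJ/min
Q = ΔH = 96.119 kJ/min = 1.602 kW
Heat supplied = 1.602 kW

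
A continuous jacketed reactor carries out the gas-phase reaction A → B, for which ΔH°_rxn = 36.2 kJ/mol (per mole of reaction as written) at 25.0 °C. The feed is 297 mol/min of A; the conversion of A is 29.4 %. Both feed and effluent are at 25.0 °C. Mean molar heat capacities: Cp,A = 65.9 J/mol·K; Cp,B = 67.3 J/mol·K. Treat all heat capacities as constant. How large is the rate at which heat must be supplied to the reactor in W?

Extent of reaction ξ = 0.294 × 297 = 87.318 mol/min
Reaction term: ξ·ΔH°_rxn = 87.318 × 36.2 = 3160.9 kJ/min
Q = ΔH = 3160.9 kJ/min = 52.682 kW
Heat supplied = 52682 W

Q_in = 52700 W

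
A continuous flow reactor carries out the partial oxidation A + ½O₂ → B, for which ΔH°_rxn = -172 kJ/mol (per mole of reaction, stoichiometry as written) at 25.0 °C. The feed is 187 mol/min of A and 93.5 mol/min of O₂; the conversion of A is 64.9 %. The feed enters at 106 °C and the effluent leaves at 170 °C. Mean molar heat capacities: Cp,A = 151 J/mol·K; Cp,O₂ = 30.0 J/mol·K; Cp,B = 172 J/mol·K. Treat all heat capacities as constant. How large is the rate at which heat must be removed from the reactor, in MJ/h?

Extent of reaction ξ = 0.649 × 187 = 121.36 mol/min
Reaction term: ξ·ΔH°_rxn = 121.36 × -172 = -20874 kJ/min
Sensible, feed 106→25 °C: -2514.4 kJ/min
Outlet flows (mol/min): A 65.637, O₂ 32.819, B 121.36
Sensible, products 25→170 °C: 4606.7 kJ/min
Q = ΔH = -18782 kJ/min = -313.04 kW
Heat removed = 1126.9 MJ/h

Q_out = 1130 MJ/h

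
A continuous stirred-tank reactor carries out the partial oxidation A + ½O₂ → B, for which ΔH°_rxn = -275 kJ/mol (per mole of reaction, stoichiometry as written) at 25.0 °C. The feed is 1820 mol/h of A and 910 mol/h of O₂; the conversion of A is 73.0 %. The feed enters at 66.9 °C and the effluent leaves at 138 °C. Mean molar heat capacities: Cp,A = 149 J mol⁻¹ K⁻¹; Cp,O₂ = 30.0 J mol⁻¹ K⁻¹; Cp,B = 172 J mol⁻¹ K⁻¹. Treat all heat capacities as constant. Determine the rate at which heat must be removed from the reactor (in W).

Extent of reaction ξ = 0.730 × 1820 = 1328.6 mol/h
Reaction term: ξ·ΔH°_rxn = 1328.6 × -275 = -365360 kJ/h
Sensible, feed 66.9→25 °C: -12506 kJ/h
Outlet flows (mol/h): A 491.4, O₂ 245.7, B 1328.6
Sensible, products 25→138 °C: 34929 kJ/h
Q = ΔH = -342940 kJ/h = -95.262 kW
Heat removed = 95262 W

Q_out = 95300 W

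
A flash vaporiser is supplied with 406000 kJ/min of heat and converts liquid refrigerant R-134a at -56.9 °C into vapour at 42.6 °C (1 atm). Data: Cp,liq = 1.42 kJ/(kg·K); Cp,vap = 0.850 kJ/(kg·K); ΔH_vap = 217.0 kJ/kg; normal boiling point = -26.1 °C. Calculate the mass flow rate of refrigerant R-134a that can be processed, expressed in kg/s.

ṁ = 21.2 kg/s

Δh = 1.42×(-26.1−-56.9) + 217.0 + 0.850×(42.6−-26.1) = 319.13 kJ/kg
Q = 406000 kJ/min = 6766.7 kJ/s = 6766.7 kJ/s
ṁ = Q/Δh = 6766.7 / 319.13 = 21.203 kg/s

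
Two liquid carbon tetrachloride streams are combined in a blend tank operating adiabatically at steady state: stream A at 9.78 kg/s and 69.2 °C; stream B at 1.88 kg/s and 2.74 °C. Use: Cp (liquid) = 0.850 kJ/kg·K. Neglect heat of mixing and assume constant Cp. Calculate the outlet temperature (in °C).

T_out = 58.5 °C

No heat crosses the boundary, so H_out = H_in.
Σ ṁᵢCp,ᵢTᵢ = 9.78×0.850×69.2 + 1.88×0.850×2.74 = 579.64
Σ ṁᵢCp,ᵢ = 9.78×0.850 + 1.88×0.850 = 9.911
T_out = 579.64 / 9.911 = 58.484 °C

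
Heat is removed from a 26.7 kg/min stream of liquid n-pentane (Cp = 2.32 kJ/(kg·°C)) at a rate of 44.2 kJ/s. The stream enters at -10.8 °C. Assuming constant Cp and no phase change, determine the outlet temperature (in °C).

Q = 44.2 kJ/s = 2652 kJ/min
ΔT = Q/(ṁ·Cp) = 2652/(26.7×2.32) = 42.813 K
T_out = -10.8 − 42.813 = -53.613 °C

T_out = -53.6 °C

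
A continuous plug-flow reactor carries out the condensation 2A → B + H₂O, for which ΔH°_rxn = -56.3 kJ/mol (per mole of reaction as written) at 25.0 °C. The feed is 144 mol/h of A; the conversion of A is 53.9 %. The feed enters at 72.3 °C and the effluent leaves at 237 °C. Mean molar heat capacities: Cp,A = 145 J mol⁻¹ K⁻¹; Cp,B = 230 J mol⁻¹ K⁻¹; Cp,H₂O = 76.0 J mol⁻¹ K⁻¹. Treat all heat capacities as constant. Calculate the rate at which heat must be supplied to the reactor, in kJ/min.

Extent of reaction ξ = 0.539 × 144 / 2 = 38.808 mol/h
Reaction term: ξ·ΔH°_rxn = 38.808 × -56.3 = -2184.9 kJ/h
Sensible, feed 72.3→25 °C: -987.62 kJ/h
Outlet flows (mol/h): A 66.384, B 38.808, H₂O 38.808
Sensible, products 25→237 °C: 4558.2 kJ/h
Q = ΔH = 1385.7 kJ/h = 0.38491 kW
Heat supplied = 23.095 kJ/min

Q_in = 23.1 kJ/min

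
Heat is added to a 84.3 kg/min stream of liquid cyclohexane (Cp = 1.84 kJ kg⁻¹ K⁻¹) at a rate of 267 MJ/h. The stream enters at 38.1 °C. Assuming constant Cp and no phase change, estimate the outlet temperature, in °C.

Q = 267 MJ/h = 4450 kJ/min
ΔT = Q/(ṁ·Cp) = 4450/(84.3×1.84) = 28.689 K
T_out = 38.1 + 28.689 = 66.789 °C

T_out = 66.8 °C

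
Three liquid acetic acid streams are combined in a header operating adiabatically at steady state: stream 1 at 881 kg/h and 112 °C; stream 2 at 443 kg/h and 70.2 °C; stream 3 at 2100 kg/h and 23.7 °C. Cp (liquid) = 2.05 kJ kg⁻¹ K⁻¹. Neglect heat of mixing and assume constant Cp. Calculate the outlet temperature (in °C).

T_out = 52.4 °C

Adiabatic, steady state ⇒ Σ ṁᵢCp,ᵢ(T_out − Tᵢ) = 0
Σ ṁᵢCp,ᵢTᵢ = 881×2.05×112 + 443×2.05×70.2 + 2100×2.05×23.7 = 368060
Σ ṁᵢCp,ᵢ = 881×2.05 + 443×2.05 + 2100×2.05 = 7019.2
T_out = 368060 / 7019.2 = 52.436 °C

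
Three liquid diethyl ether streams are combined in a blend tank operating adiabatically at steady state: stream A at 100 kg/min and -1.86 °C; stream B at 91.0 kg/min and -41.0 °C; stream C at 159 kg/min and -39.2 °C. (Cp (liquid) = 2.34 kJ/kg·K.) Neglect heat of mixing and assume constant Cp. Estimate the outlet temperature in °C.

T_out = -29.0 °C

Energy balance with Q = 0: Σ ṁᵢCp,ᵢ(T_out − Tᵢ) = 0
Σ ṁᵢCp,ᵢTᵢ = 100×2.34×-1.86 + 91.0×2.34×-41.0 + 159×2.34×-39.2 = -23751
Σ ṁᵢCp,ᵢ = 100×2.34 + 91.0×2.34 + 159×2.34 = 819
T_out = -23751 / 819 = -28.999 °C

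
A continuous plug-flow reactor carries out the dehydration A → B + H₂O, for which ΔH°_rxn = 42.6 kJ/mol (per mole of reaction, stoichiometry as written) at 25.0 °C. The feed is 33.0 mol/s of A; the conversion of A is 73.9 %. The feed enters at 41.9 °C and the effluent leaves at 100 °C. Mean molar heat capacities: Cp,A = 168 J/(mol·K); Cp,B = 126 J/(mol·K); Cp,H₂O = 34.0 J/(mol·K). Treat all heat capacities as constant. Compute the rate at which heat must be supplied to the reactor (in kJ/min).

Extent of reaction ξ = 0.739 × 33.0 = 24.387 mol/s
Reaction term: ξ·ΔH°_rxn = 24.387 × 42.6 = 1038.9 kJ/s
Sensible, feed 41.9→25 °C: -93.694 kJ/s
Outlet flows (mol/s): A 8.613, B 24.387, H₂O 24.387
Sensible, products 25→100 °C: 401.17 kJ/s
Q = ΔH = 1346.4 kJ/s = 1346.4 kW
Heat supplied = 80782 kJ/min

Q_in = 80800 kJ/min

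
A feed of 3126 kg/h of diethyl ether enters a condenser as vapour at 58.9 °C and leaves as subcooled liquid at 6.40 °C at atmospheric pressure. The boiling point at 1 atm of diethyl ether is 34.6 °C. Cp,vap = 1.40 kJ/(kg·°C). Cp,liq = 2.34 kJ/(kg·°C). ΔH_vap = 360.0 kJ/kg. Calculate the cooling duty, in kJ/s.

Q_c = 399 kJ/s

vapour 58.9→34.6 °C: -34.02 kJ/kg
condensation at 34.6 °C: -360 kJ/kg
liquid 34.6→6.40 °C: -65.988 kJ/kg
Δh = -34.02 + -360 + -65.988 = -460.01 kJ/kg
Q = ṁ·Δh = 3126 kg/h × -460.01 kJ/kg = -1.438e+06 kJ/h
|Q| = 399.44 kW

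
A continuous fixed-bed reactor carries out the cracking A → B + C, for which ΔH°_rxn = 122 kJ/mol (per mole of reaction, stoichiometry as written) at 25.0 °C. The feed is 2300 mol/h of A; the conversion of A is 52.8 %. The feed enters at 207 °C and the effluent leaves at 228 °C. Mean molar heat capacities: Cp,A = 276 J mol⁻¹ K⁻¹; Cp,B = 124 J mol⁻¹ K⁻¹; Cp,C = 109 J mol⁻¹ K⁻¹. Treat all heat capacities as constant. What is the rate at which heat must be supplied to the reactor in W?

Extent of reaction ξ = 0.528 × 2300 = 1214.4 mol/h
Reaction term: ξ·ΔH°_rxn = 1214.4 × 122 = 148160 kJ/h
Sensible, feed 207→25 °C: -115530 kJ/h
Outlet flows (mol/h): A 1085.6, B 1214.4, C 1214.4
Sensible, products 25→228 °C: 118260 kJ/h
Q = ΔH = 150890 kJ/h = 41.913 kW
Heat supplied = 41913 W

Q_in = 41900 W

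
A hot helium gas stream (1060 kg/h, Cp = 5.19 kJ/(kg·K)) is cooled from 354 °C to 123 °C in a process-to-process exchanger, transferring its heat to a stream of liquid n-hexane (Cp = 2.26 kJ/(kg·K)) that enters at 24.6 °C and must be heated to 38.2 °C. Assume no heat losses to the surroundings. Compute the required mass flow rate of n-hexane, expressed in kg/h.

ṁ_c = 41300 kg/h

Heat released by hot stream: Q = 1060 × 5.19 × (354 − 123) = 1.2708e+06 kJ/h
Energy balance on cold side (adiabatic exchanger): Q = ṁ_c·Cp_c·(T_c,out − T_c,in)
ṁ_c = 1.2708e+06 / [2.26 × (38.2 − 24.6)] = 41346 kg/h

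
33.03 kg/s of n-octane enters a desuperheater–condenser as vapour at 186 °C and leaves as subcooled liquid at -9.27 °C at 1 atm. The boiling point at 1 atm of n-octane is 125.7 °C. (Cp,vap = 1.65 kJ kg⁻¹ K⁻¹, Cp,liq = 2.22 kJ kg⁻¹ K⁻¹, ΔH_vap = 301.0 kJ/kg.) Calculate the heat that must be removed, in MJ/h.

Q_c = 83300 MJ/h

vapour 186→125.7 °C: -99.495 kJ/kg
condensation at 125.7 °C: -301 kJ/kg
liquid 125.7→-9.27 °C: -299.63 kJ/kg
Δh = -99.495 + -301 + -299.63 = -700.13 kJ/kg
Q = ṁ·Δh = 33.03 kg/s × -700.13 kJ/kg = -23125 kJ/s
|Q| = 23125 kW = 83251 MJ/h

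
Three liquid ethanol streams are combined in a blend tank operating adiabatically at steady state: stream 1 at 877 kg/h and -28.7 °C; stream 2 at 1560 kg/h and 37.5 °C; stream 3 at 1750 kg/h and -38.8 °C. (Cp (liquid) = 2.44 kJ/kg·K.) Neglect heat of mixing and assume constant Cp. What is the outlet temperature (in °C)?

T_out = -8.26 °C

Energy balance with Q = 0: Σ ṁᵢCp,ᵢ(T_out − Tᵢ) = 0
T_out = Σ ṁᵢCp,ᵢTᵢ / Σ ṁᵢCp,ᵢ
      = -84351 / 10216 = -8.2565 °C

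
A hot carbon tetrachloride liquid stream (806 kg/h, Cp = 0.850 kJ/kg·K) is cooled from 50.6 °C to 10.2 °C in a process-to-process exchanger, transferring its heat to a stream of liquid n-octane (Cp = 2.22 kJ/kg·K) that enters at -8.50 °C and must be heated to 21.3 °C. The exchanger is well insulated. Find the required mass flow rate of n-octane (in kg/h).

ṁ_c = 418 kg/h

Heat released by hot stream: Q = 806 × 0.850 × (50.6 − 10.2) = 27678 kJ/h
Energy balance on cold side (adiabatic exchanger): Q = ṁ_c·Cp_c·(T_c,out − T_c,in)
ṁ_c = 27678 / [2.22 × (21.3 − -8.50)] = 418.38 kg/h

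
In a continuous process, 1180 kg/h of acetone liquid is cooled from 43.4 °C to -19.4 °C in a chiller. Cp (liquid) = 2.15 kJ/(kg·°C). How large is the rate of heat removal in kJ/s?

Q_c = 44.3 kJ/s

Q = ṁ·Cp·ΔT = 1180 × 2.15 × (-19.4 − 43.4) = -159320 kJ/h
Converting: 159320 / 3600 s = 44.257 kW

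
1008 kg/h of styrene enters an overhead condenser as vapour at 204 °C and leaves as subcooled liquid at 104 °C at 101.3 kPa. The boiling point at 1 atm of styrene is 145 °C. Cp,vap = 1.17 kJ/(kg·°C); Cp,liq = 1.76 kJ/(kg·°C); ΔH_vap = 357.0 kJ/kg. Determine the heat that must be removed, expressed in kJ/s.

Q_c = 139 kJ/s

vapour 204→145 °C: -69.03 kJ/kg
condensation at 145 °C: -357 kJ/kg
liquid 145→104 °C: -72.16 kJ/kg
Δh = -69.03 + -357 + -72.16 = -498.19 kJ/kg
Q = ṁ·Δh = 1008 kg/h × -498.19 kJ/kg = -502180 kJ/h
|Q| = 139.49 kW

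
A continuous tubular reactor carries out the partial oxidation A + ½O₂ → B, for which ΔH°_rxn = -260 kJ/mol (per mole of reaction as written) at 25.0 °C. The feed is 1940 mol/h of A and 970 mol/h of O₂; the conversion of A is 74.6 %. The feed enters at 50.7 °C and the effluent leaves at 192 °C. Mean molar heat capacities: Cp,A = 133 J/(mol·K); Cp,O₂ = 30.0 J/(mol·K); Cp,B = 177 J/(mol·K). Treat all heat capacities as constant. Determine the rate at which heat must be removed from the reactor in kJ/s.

Extent of reaction ξ = 0.746 × 1940 = 1447.2 mol/h
Reaction term: ξ·ΔH°_rxn = 1447.2 × -260 = -376280 kJ/h
Sensible, feed 50.7→25 °C: -7379 kJ/h
Outlet flows (mol/h): A 492.76, O₂ 246.38, B 1447.2
Sensible, products 25→192 °C: 54958 kJ/h
Q = ΔH = -328700 kJ/h = -91.306 kW
Heat removed = 91.306 kJ/s

Q_out = 91.3 kJ/s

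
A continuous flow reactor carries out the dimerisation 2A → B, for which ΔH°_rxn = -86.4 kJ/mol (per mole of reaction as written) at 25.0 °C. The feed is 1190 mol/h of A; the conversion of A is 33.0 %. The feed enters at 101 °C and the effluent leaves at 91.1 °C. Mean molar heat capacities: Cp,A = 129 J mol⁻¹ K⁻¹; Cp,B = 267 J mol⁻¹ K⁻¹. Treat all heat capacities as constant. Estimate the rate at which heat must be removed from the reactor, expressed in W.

Extent of reaction ξ = 0.330 × 1190 / 2 = 196.35 mol/h
Reaction term: ξ·ΔH°_rxn = 196.35 × -86.4 = -16965 kJ/h
Sensible, feed 101→25 °C: -11667 kJ/h
Outlet flows (mol/h): A 797.3, B 196.35
Sensible, products 25→91.1 °C: 10264 kJ/h
Q = ΔH = -18368 kJ/h = -5.1021 kW
Heat removed = 5102.1 W

Q_out = 5100 W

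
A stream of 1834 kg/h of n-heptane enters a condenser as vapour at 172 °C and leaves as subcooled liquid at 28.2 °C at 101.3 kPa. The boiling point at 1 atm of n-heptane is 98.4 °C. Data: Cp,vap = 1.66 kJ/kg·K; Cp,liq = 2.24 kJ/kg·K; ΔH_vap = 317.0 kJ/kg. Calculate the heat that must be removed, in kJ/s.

Q_c = 304 kJ/s

vapour 172→98.4 °C: -122.18 kJ/kg
condensation at 98.4 °C: -317 kJ/kg
liquid 98.4→28.2 °C: -157.25 kJ/kg
Δh = -122.18 + -317 + -157.25 = -596.42 kJ/kg
Q = ṁ·Δh = 1834 kg/h × -596.42 kJ/kg = -1.0938e+06 kJ/h
|Q| = 303.84 kW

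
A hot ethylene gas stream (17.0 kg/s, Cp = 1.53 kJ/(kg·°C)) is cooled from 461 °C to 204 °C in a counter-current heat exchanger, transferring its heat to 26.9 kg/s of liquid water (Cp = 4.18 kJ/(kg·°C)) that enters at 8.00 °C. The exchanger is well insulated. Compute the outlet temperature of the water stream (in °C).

Heat released by hot stream: Q = 17.0 × 1.53 × (461 − 204) = 6684.6 kJ/s
Energy balance on cold side (adiabatic exchanger): Q = ṁ_c·Cp_c·(T_c,out − T_c,in)
T_c,out = 8.00 + 6684.6/(26.9 × 4.18) = 67.449 °C

T_c,out = 67.4 °C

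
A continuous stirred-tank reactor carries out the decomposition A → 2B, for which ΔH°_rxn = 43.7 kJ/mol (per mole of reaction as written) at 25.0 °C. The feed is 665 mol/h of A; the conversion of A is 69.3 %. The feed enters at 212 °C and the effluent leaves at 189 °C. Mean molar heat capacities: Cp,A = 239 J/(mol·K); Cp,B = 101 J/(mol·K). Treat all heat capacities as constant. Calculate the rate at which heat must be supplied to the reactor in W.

Q_in = 3800 W

Extent of reaction ξ = 0.693 × 665 = 460.84 mol/h
Reaction term: ξ·ΔH°_rxn = 460.84 × 43.7 = 20139 kJ/h
Sensible, feed 212→25 °C: -29721 kJ/h
Outlet flows (mol/h): A 204.16, B 921.69
Sensible, products 25→189 °C: 23269 kJ/h
Q = ΔH = 13687 kJ/h = 3.8019 kW
Heat supplied = 3801.9 W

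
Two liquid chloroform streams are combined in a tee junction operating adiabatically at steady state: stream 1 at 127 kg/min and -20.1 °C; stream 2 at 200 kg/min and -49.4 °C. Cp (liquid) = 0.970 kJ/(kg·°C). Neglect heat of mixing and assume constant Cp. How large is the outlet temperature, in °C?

T_out = -38.0 °C

No heat crosses the boundary, so H_out = H_in.
T_out = Σ ṁᵢCp,ᵢTᵢ / Σ ṁᵢCp,ᵢ
      = -12060 / 317.19 = -38.02 °C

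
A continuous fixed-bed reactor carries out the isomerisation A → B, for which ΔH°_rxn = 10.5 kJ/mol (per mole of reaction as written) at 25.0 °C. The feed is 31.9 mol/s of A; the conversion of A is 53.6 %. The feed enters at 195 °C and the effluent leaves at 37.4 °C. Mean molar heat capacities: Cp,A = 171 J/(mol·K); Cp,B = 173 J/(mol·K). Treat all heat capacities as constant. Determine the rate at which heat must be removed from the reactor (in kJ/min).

Extent of reaction ξ = 0.536 × 31.9 = 17.098 mol/s
Reaction term: ξ·ΔH°_rxn = 17.098 × 10.5 = 179.53 kJ/s
Sensible, feed 195→25 °C: -927.33 kJ/s
Outlet flows (mol/s): A 14.802, B 17.098
Sensible, products 25→37.4 °C: 68.065 kJ/s
Q = ΔH = -679.73 kJ/s = -679.73 kW
Heat removed = 40784 kJ/min

Q_out = 40800 kJ/min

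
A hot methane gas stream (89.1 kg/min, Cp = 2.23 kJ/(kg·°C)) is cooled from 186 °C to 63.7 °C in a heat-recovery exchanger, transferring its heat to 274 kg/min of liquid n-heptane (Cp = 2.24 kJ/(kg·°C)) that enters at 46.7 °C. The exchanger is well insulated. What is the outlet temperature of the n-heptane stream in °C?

Heat released by hot stream: Q = 89.1 × 2.23 × (186 − 63.7) = 24300 kJ/min
Energy balance on cold side (adiabatic exchanger): Q = ṁ_c·Cp_c·(T_c,out − T_c,in)
T_c,out = 46.7 + 24300/(274 × 2.24) = 86.292 °C

T_c,out = 86.3 °C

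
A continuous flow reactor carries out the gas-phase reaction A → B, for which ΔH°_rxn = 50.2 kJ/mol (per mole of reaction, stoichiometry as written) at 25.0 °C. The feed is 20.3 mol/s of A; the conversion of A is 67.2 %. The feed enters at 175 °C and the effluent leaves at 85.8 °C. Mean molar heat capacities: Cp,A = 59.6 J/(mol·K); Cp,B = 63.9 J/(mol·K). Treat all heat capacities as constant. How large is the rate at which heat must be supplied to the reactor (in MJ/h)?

Extent of reaction ξ = 0.672 × 20.3 = 13.642 mol/s
Reaction term: ξ·ΔH°_rxn = 13.642 × 50.2 = 684.81 kJ/s
Sensible, feed 175→25 °C: -181.48 kJ/s
Outlet flows (mol/s): A 6.6584, B 13.642
Sensible, products 25→85.8 °C: 77.127 kJ/s
Q = ΔH = 580.45 kJ/s = 580.45 kW
Heat supplied = 2089.6 MJ/h

Q_in = 2090 MJ/h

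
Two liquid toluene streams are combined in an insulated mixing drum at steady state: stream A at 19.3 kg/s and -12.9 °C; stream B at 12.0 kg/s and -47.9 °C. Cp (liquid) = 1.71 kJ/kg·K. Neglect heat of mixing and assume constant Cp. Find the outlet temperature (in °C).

T_out = -26.3 °C

Energy balance with Q = 0: Σ ṁᵢCp,ᵢ(T_out − Tᵢ) = 0
T_out = Σ ṁᵢCp,ᵢTᵢ / Σ ṁᵢCp,ᵢ
      = -1408.6 / 53.523 = -26.319 °C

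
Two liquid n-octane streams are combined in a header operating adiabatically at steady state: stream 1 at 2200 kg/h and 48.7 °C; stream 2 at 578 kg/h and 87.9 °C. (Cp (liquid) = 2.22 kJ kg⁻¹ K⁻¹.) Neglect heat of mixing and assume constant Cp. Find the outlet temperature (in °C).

T_out = 56.9 °C

Adiabatic, steady state ⇒ Σ ṁᵢCp,ᵢ(T_out − Tᵢ) = 0
Σ ṁᵢCp,ᵢTᵢ = 2200×2.22×48.7 + 578×2.22×87.9 = 350640
Σ ṁᵢCp,ᵢ = 2200×2.22 + 578×2.22 = 6167.2
T_out = 350640 / 6167.2 = 56.856 °C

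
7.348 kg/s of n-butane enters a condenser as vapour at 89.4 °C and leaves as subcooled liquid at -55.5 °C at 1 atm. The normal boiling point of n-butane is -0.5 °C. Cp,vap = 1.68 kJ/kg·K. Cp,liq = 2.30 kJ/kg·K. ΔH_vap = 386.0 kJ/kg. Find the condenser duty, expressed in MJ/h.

Q_c = 17600 MJ/h

vapour 89.4→-0.5 °C: -151.03 kJ/kg
condensation at -0.5 °C: -386 kJ/kg
liquid -0.5→-55.5 °C: -126.5 kJ/kg
Δh = -151.03 + -386 + -126.5 = -663.53 kJ/kg
Q = ṁ·Δh = 7.348 kg/s × -663.53 kJ/kg = -4875.6 kJ/s
|Q| = 4875.6 kW = 17552 MJ/h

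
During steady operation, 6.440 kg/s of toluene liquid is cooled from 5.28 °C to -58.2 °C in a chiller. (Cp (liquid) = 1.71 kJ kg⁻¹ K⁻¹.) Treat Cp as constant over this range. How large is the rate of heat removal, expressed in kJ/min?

Q = ṁ·Cp·ΔT = 6.440 × 1.71 × (-58.2 − 5.28) = -699.07 kJ/s
Cooling duty = 41944 kJ/min

Q_c = 41900 kJ/min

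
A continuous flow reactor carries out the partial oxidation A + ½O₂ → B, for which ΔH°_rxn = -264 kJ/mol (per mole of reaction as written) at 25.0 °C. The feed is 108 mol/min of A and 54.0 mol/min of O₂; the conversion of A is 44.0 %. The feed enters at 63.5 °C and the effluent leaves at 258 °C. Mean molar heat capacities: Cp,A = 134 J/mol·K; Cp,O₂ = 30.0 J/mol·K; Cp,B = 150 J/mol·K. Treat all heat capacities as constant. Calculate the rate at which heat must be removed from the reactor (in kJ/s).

Extent of reaction ξ = 0.440 × 108 = 47.52 mol/min
Reaction term: ξ·ΔH°_rxn = 47.52 × -264 = -12545 kJ/min
Sensible, feed 63.5→25 °C: -619.54 kJ/min
Outlet flows (mol/min): A 60.48, O₂ 30.24, B 47.52
Sensible, products 25→258 °C: 3760.5 kJ/min
Q = ΔH = -9404.3 kJ/min = -156.74 kW
Heat removed = 156.74 kJ/s

Q_out = 157 kJ/s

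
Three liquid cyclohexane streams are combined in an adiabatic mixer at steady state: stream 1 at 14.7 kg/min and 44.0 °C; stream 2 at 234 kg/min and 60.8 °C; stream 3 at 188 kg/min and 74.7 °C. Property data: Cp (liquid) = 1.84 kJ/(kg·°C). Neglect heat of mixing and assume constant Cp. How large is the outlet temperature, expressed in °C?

Energy balance with Q = 0: Σ ṁᵢCp,ᵢ(T_out − Tᵢ) = 0
Σ ṁᵢCp,ᵢTᵢ = 14.7×1.84×44.0 + 234×1.84×60.8 + 188×1.84×74.7 = 53208
Σ ṁᵢCp,ᵢ = 14.7×1.84 + 234×1.84 + 188×1.84 = 803.53
T_out = 53208 / 803.53 = 66.218 °C

T_out = 66.2 °C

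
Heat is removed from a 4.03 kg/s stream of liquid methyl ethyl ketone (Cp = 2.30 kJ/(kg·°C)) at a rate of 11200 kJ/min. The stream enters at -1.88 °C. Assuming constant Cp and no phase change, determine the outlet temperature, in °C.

Q = 11200 kJ/min = 186.67 kJ/s
ΔT = Q/(ṁ·Cp) = 186.67/(4.03×2.30) = 20.139 K
T_out = -1.88 − 20.139 = -22.019 °C

T_out = -22.0 °C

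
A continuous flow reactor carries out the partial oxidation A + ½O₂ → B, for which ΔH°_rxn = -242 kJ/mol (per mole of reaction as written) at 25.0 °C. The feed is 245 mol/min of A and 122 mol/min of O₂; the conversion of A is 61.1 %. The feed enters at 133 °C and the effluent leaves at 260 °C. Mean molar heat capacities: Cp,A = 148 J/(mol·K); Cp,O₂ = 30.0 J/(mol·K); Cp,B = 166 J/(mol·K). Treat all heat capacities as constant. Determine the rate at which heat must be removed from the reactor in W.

Q_out = 518000 W

Extent of reaction ξ = 0.611 × 245 = 149.69 mol/min
Reaction term: ξ·ΔH°_rxn = 149.69 × -242 = -36226 kJ/min
Sensible, feed 133→25 °C: -4311.4 kJ/min
Outlet flows (mol/min): A 95.305, O₂ 47.153, B 149.69
Sensible, products 25→260 °C: 9486.7 kJ/min
Q = ΔH = -31051 kJ/min = -517.51 kW
Heat removed = 517510 W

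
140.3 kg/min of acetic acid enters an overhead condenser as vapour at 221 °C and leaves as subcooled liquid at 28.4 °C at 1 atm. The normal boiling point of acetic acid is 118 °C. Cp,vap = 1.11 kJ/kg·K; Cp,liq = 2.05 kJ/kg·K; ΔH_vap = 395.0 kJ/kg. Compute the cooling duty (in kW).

Q_c = 1620 kW

vapour 221→118 °C: -114.33 kJ/kg
condensation at 118 °C: -395 kJ/kg
liquid 118→28.4 °C: -183.68 kJ/kg
Δh = -114.33 + -395 + -183.68 = -693.01 kJ/kg
Q = ṁ·Δh = 140.3 kg/min × -693.01 kJ/kg = -97229 kJ/min
|Q| = 1620.5 kW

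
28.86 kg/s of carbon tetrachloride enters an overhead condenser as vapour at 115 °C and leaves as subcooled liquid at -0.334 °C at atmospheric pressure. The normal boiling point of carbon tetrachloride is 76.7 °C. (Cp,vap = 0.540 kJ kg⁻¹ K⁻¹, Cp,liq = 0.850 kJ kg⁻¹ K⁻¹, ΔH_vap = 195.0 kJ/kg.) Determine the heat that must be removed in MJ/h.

vapour 115→76.7 °C: -20.682 kJ/kg
condensation at 76.7 °C: -195 kJ/kg
liquid 76.7→-0.334 °C: -65.479 kJ/kg
Δh = -20.682 + -195 + -65.479 = -281.16 kJ/kg
Q = ṁ·Δh = 28.86 kg/s × -281.16 kJ/kg = -8114.3 kJ/s
|Q| = 8114.3 kW = 29211 MJ/h

Q_c = 29200 MJ/h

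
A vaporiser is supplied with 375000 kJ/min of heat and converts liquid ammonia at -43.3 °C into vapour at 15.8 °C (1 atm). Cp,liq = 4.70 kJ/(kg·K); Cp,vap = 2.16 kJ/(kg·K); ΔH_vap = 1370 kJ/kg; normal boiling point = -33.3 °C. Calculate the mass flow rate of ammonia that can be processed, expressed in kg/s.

ṁ = 4.10 kg/s

Δh = 4.70×(-33.3−-43.3) + 1370 + 2.16×(15.8−-33.3) = 1523.1 kJ/kg
Q = 375000 kJ/min = 6250 kJ/s = 6250 kJ/s
ṁ = Q/Δh = 6250 / 1523.1 = 4.1036 kg/s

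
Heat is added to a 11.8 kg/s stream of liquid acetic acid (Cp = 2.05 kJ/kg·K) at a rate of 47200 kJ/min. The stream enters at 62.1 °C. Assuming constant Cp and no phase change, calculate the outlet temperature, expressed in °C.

Q = 47200 kJ/min = 786.67 kJ/s
ΔT = Q/(ṁ·Cp) = 786.67/(11.8×2.05) = 32.52 K
T_out = 62.1 + 32.52 = 94.62 °C

T_out = 94.6 °C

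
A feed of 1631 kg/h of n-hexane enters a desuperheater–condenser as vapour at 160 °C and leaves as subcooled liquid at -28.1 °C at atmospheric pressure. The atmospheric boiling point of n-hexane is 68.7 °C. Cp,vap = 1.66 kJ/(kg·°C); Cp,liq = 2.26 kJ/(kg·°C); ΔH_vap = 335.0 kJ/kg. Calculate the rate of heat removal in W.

Q_c = 320000 W

vapour 160→68.7 °C: -151.56 kJ/kg
condensation at 68.7 °C: -335 kJ/kg
liquid 68.7→-28.1 °C: -218.77 kJ/kg
Δh = -151.56 + -335 + -218.77 = -705.33 kJ/kg
Q = ṁ·Δh = 1631 kg/h × -705.33 kJ/kg = -1.1504e+06 kJ/h
|Q| = 319.55 kW = 319550 W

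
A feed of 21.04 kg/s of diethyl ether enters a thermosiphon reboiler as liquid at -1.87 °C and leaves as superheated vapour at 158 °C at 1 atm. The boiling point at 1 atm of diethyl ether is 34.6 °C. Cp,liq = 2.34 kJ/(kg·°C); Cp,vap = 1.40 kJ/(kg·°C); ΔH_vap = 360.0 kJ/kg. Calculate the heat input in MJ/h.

liquid -1.87→34.6 °C: 85.34 kJ/kg
vaporisation at 34.6 °C: 360 kJ/kg
vapour 34.6→158 °C: 172.76 kJ/kg
Δh = 85.34 + 360 + 172.76 = 618.1 kJ/kg
Q = ṁ·Δh = 21.04 kg/s × 618.1 kJ/kg = 13005 kJ/s
|Q| = 13005 kW = 46817 MJ/h

Q = 46800 MJ/h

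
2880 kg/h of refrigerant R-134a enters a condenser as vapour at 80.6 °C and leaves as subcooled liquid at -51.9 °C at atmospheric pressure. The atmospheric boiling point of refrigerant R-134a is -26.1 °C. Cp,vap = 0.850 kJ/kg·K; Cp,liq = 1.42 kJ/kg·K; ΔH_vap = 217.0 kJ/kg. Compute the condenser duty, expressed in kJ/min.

Q_c = 16500 kJ/min

vapour 80.6→-26.1 °C: -90.695 kJ/kg
condensation at -26.1 °C: -217 kJ/kg
liquid -26.1→-51.9 °C: -36.636 kJ/kg
Δh = -90.695 + -217 + -36.636 = -344.33 kJ/kg
Q = ṁ·Δh = 2880 kg/h × -344.33 kJ/kg = -991670 kJ/h
|Q| = 275.46 kW = 16528 kJ/min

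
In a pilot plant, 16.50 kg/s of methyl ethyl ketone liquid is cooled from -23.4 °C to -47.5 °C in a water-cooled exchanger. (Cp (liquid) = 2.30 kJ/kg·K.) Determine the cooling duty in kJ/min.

Q_c = 54900 kJ/min

Q = ṁ·Cp·ΔT = 16.50 × 2.30 × (-47.5 − -23.4) = -914.59 kJ/s
Cooling duty = 54876 kJ/min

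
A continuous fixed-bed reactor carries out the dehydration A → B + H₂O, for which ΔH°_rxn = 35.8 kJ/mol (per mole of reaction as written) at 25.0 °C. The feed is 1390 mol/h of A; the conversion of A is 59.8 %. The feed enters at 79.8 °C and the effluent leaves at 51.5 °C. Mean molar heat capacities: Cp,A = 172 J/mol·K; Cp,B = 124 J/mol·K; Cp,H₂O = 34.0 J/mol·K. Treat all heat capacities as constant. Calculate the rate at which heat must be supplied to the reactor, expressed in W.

Q_in = 6300 W

Extent of reaction ξ = 0.598 × 1390 = 831.22 mol/h
Reaction term: ξ·ΔH°_rxn = 831.22 × 35.8 = 29758 kJ/h
Sensible, feed 79.8→25 °C: -13102 kJ/h
Outlet flows (mol/h): A 558.78, B 831.22, H₂O 831.22
Sensible, products 25→51.5 °C: 6027.2 kJ/h
Q = ΔH = 22683 kJ/h = 6.3009 kW
Heat supplied = 6300.9 W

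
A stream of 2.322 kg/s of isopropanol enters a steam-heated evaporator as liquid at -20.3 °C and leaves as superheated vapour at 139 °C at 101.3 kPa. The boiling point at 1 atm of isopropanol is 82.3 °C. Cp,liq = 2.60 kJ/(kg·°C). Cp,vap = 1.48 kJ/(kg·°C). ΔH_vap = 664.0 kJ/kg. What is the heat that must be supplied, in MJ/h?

liquid -20.3→82.3 °C: 266.76 kJ/kg
vaporisation at 82.3 °C: 664 kJ/kg
vapour 82.3→139 °C: 83.916 kJ/kg
Δh = 266.76 + 664 + 83.916 = 1014.7 kJ/kg
Q = ṁ·Δh = 2.322 kg/s × 1014.7 kJ/kg = 2356.1 kJ/s
|Q| = 2356.1 kW = 8481.9 MJ/h

Q = 8480 MJ/h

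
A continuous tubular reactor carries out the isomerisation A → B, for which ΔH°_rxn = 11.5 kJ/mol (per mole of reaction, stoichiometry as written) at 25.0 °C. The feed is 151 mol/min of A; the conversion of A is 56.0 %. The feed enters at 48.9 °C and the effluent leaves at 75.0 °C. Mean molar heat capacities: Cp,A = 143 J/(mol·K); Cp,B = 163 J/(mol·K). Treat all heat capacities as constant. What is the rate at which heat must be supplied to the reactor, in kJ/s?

Extent of reaction ξ = 0.560 × 151 = 84.56 mol/min
Reaction term: ξ·ΔH°_rxn = 84.56 × 11.5 = 972.44 kJ/min
Sensible, feed 48.9→25 °C: -516.07 kJ/min
Outlet flows (mol/min): A 66.44, B 84.56
Sensible, products 25→75.0 °C: 1164.2 kJ/min
Q = ΔH = 1620.6 kJ/min = 27.01 kW
Heat supplied = 27.01 kJ/s

Q_in = 27.0 kJ/s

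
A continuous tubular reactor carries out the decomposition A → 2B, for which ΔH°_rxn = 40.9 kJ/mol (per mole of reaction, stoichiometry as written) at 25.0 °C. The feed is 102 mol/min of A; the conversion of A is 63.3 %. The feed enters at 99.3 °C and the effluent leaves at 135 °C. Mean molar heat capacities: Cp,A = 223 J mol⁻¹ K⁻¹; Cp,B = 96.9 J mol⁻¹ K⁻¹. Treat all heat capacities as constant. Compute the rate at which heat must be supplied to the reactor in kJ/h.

Extent of reaction ξ = 0.633 × 102 = 64.566 mol/min
Reaction term: ξ·ΔH°_rxn = 64.566 × 40.9 = 2640.7 kJ/min
Sensible, feed 99.3→25 °C: -1690 kJ/min
Outlet flows (mol/min): A 37.434, B 129.13
Sensible, products 25→135 °C: 2294.7 kJ/min
Q = ΔH = 3245.4 kJ/min = 54.09 kW
Heat supplied = 194720 kJ/h

Q_in = 195000 kJ/h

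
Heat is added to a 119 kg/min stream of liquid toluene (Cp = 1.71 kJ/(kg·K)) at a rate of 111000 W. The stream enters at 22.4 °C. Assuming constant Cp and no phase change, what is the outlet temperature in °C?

T_out = 55.1 °C

Q = 111000 W = 6660 kJ/min
ΔT = Q/(ṁ·Cp) = 6660/(119×1.71) = 32.729 K
T_out = 22.4 + 32.729 = 55.129 °C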